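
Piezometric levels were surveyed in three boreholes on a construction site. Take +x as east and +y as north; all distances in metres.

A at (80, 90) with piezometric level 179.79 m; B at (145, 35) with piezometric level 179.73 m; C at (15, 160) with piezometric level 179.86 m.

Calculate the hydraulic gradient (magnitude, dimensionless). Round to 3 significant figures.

0.000757

With h = a·x + b·y + c and A as origin, the differences give:
  65·a + (-55)·b = -0.06
  (-65)·a + 70·b = +0.07
Eliminate b (×70 and ×(-55), subtract): 975·a = -0.350 → a = ∂h/∂x = -0.0003590
Back-substitute: b = ∂h/∂y = +0.0006667.
|∇h| = √(-0.0003590² + 0.0006667²) = 0.0007572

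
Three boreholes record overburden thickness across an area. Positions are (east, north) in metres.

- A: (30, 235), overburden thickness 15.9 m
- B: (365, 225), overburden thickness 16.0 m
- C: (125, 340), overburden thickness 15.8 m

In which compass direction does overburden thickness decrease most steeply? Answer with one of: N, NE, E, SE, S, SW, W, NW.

N

With d = a·x + b·y + c and A as origin, the differences give:
  335·a + (-10)·b = +0.1
  95·a + 105·b = -0.1
Eliminate b (×105 and ×(-10), subtract): 36125·a = 9.50 → a = ∂d/∂x = +0.0002630
Back-substitute: b = ∂d/∂y = -0.001190.
Steepest decrease is along −∇f = (-0.0002630 E, +0.001190 N) → north.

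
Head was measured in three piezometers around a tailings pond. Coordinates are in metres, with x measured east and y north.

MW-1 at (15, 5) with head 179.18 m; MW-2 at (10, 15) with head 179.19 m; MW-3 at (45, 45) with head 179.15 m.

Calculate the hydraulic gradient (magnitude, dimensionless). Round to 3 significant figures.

Taking MW-1 as reference: MW-2−MW-1 = (-5, 10, +0.01); MW-3−MW-1 = (30, 40, -0.03).
Solve a·Δx + b·Δy = Δh: det = (-5)·40 − 30·10 = -500.
∂h/∂x = [(+0.01)·40 − (-0.03)·10] / -500 = -0.001400
∂h/∂y = [(-5)·(-0.03) − 30·(+0.01)] / -500 = +0.0003000
|∇h| = √(-0.001400² + 0.0003000²) = 0.001432

0.00143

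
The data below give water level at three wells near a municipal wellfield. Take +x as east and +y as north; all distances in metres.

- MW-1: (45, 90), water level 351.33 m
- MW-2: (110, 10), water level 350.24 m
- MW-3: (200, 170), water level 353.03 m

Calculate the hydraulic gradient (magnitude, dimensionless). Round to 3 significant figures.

Three-point gradient (reference MW-1): Δ to MW-2 = (65, -80, -1.09), Δ to MW-3 = (155, 80, +1.70).
∂h/∂x = +0.002773, ∂h/∂y = +0.01588 (det = 17600).
|∇h| = √(0.002773² + 0.01588²) = 0.01612

0.0161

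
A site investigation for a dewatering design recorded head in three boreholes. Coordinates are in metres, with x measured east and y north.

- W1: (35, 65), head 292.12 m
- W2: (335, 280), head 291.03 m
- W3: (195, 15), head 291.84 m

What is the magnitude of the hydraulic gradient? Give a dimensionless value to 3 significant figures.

0.00296

With h = a·x + b·y + c and W1 as origin, the differences give:
  300·a + 215·b = -1.09
  160·a + (-50)·b = -0.28
Eliminate b (×(-50) and ×215, subtract): -49400·a = 114.700 → a = ∂h/∂x = -0.002322
Back-substitute: b = ∂h/∂y = -0.001830.
|∇h| = √(-0.002322² + -0.001830²) = 0.002956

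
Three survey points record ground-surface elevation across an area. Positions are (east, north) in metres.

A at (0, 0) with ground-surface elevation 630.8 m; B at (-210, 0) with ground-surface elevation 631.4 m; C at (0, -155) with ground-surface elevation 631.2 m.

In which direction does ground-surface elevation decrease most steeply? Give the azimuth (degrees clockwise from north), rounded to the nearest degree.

∂z/∂x = (631.4 − 630.8) / (-210 − 0) = -0.002857
∂z/∂y = (631.2 − 630.8) / (-155 − 0) = -0.002581
Steepest decrease is along −∇f: components (+0.002857 E, +0.002581 N).
Azimuth = atan2(+0.002857, +0.002581) = 47.9° ≈ 048°.

048°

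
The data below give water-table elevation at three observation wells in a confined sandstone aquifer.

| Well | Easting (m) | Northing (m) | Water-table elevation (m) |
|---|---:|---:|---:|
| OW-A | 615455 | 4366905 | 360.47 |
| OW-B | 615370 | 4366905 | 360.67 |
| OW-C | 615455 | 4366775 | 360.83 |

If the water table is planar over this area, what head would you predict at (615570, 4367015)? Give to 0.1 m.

359.9 m

∂h/∂x = (360.67 − 360.47) / (615370 − 615455) = -0.002353
∂h/∂y = (360.83 − 360.47) / (4366775 − 4366905) = -0.002769
h(615570, 4367015) = 360.47 + (-0.002353)·(115) + (-0.002769)·(110) = 360.47 -0.271 -0.305 = 359.895 m.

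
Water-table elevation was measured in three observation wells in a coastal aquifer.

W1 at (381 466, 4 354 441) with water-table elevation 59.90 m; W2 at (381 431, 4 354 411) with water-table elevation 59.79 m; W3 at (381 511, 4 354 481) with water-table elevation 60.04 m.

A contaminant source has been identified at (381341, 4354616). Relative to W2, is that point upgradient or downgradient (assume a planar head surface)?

Taking W1 as reference: W2−W1 = (-35, -30, -0.11); W3−W1 = (45, 40, +0.14).
Determinant of the coordinate differences = (-35)·40 − 45·(-30) = -50.
∂h/∂x = [(-0.11)·40 − (+0.14)·(-30)] / -50 = +0.004000
∂h/∂y = [(-35)·(+0.14) − 45·(-0.11)] / -50 = -0.0010000
Head at (381341, 4354616) = 59.90 + (+0.004000)·(-125) + (-0.0010000)·(175) = 59.23 m.
That is lower than the 59.79 m at W2, so the point is downgradient.

downgradient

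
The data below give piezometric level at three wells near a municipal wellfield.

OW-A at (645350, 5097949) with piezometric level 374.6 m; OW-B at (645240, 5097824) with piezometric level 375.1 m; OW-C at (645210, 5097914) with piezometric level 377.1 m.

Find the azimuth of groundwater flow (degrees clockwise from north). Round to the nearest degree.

125°

Taking OW-A as reference: OW-B−OW-A = (-110, -125, +0.5); OW-C−OW-A = (-140, -35, +2.5).
Solve a·Δx + b·Δy = Δh: det = (-110)·(-35) − (-140)·(-125) = -13650.
∂h/∂x = [(+0.5)·(-35) − (+2.5)·(-125)] / -13650 = -0.02161
∂h/∂y = [(-110)·(+2.5) − (-140)·(+0.5)] / -13650 = +0.01502
Flow direction (−∇h) has components (+0.02161 E, -0.01502 N).
Azimuth = atan2(E, N) = atan2(+0.02161, -0.01502) = 124.8° ≈ 125°.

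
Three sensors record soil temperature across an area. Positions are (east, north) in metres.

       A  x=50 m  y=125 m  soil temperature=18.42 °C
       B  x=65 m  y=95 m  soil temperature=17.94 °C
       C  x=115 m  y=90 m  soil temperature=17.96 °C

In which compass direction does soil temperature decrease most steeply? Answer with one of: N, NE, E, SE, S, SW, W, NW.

Taking A as reference: B−A = (15, -30, -0.48); C−A = (65, -35, -0.46).
Determinant of the coordinate differences = 15·(-35) − 65·(-30) = 1425.
∂T/∂x = [(-0.48)·(-35) − (-0.46)·(-30)] / 1425 = +0.002105
∂T/∂y = [15·(-0.46) − 65·(-0.48)] / 1425 = +0.01705
Steepest decrease is along −∇f = (-0.002105 E, -0.01705 N) → south.

S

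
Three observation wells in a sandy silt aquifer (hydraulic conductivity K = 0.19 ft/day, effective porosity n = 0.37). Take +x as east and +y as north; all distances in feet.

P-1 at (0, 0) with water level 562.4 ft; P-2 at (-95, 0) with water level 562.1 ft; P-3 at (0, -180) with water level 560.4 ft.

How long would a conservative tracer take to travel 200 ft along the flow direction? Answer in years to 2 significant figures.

92 years

∂h/∂x = (562.1 − 562.4) / (-95 − 0) = +0.003158
∂h/∂y = (560.4 − 562.4) / (-180 − 0) = +0.01111
|∇h| = √(0.003158² + 0.01111²) = 0.01155
Seepage velocity v = K·i/n = 0.19 × 0.01155 / 0.37 = 0.005931 ft/day.
t = 200 / 0.005931 = 3.372e+04 days = 92.3 years.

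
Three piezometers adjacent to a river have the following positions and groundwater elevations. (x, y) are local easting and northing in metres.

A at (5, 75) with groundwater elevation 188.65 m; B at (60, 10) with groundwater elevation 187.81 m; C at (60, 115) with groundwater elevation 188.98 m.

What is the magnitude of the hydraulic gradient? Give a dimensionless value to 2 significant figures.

0.011

With h = a·x + b·y + c and A as origin, the differences give:
  55·a + (-65)·b = -0.84
  55·a + 40·b = +0.33
Eliminate b (×40 and ×(-65), subtract): 5775·a = -12.150 → a = ∂h/∂x = -0.002104
Back-substitute: b = ∂h/∂y = +0.01114.
|∇h| = √(-0.002104² + 0.01114²) = 0.01134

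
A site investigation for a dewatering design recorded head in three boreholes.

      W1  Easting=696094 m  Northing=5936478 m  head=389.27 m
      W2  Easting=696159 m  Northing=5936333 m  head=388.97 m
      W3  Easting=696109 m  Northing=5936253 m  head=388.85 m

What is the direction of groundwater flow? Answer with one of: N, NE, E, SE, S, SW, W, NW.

Differences from W1: to W2 (Δx, Δy, Δh) = (65, -145, -0.30); to W3 = (15, -225, -0.42).
Solve a·Δx + b·Δy = Δh: det = 65·(-225) − 15·(-145) = -12450.
∂h/∂x = [(-0.30)·(-225) − (-0.42)·(-145)] / -12450 = -0.0005301
∂h/∂y = [65·(-0.42) − 15·(-0.30)] / -12450 = +0.001831
Flow = −∇h = (+0.0005301 east, -0.001831 north), which points south.

S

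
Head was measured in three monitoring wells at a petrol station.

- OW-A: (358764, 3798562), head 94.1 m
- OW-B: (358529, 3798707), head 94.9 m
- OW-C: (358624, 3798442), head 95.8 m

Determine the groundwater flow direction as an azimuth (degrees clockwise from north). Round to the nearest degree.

050°

Three-point gradient (reference OW-A): Δ to OW-B = (-235, 145, +0.8), Δ to OW-C = (-140, -120, +1.7).
∂h/∂x = -0.007062, ∂h/∂y = -0.005928 (det = 48500).
Flow direction (−∇h) has components (+0.007062 E, +0.005928 N).
Azimuth = atan2(E, N) = atan2(+0.007062, +0.005928) = 50.0° ≈ 050°.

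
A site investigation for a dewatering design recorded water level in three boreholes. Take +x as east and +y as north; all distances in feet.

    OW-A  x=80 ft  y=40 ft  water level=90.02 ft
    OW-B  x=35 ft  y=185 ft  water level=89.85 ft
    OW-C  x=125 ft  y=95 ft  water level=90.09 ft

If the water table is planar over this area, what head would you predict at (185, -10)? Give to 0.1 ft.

90.3 ft

Differences from OW-A: to OW-B (Δx, Δy, Δh) = (-45, 145, -0.17); to OW-C = (45, 55, +0.07).
Determinant of the coordinate differences = (-45)·55 − 45·145 = -9000.
∂h/∂x = [(-0.17)·55 − (+0.07)·145] / -9000 = +0.002167
∂h/∂y = [(-45)·(+0.07) − 45·(-0.17)] / -9000 = -0.0005000
h(185, -10) = 90.02 + (+0.002167)·(105) + (-0.0005000)·(-50) = 90.02 +0.228 +0.025 = 90.273 ft.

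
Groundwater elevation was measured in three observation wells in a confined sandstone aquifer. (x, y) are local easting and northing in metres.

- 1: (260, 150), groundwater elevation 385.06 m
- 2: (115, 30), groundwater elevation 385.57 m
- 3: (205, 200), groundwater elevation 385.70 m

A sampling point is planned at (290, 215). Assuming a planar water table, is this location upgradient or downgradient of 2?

With h = a·x + b·y + c and 1 as origin, the differences give:
  (-145)·a + (-120)·b = +0.51
  (-55)·a + 50·b = +0.64
Eliminate b (×50 and ×(-120), subtract): -13850·a = 102.300 → a = ∂h/∂x = -0.007386
Back-substitute: b = ∂h/∂y = +0.004675.
Head at (290, 215) = 385.06 + (-0.007386)·(30) + (+0.004675)·(65) = 385.14 m.
That is lower than the 385.57 m at 2, so the point is downgradient.

downgradient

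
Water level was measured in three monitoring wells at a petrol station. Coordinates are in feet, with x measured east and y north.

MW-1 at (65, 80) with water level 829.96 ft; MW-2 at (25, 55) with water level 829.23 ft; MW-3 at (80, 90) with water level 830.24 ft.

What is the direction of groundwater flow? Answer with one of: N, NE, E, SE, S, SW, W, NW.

SW

With h = a·x + b·y + c and MW-1 as origin, the differences give:
  (-40)·a + (-25)·b = -0.73
  15·a + 10·b = +0.28
Eliminate b (×10 and ×(-25), subtract): -25·a = -0.300 → a = ∂h/∂x = +0.01200
Back-substitute: b = ∂h/∂y = +0.010000.
Flow = −∇h = (-0.01200 east, -0.010000 north), which points southwest.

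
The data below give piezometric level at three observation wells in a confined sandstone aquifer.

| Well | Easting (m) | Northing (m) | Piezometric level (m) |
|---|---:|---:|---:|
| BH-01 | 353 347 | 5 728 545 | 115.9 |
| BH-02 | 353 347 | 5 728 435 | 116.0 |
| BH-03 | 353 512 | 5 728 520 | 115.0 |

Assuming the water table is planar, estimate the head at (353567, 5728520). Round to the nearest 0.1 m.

114.7 m

Differences from BH-01: to BH-02 (Δx, Δy, Δh) = (0, -110, +0.1); to BH-03 = (165, -25, -0.9).
Solve a·Δx + b·Δy = Δh: det = 0·(-25) − 165·(-110) = 18150.
∂h/∂x = [(+0.1)·(-25) − (-0.9)·(-110)] / 18150 = -0.005592
∂h/∂y = [0·(-0.9) − 165·(+0.1)] / 18150 = -0.0009091
h(353567, 5728520) = 115.9 + (-0.005592)·(220) + (-0.0009091)·(-25) = 115.9 -1.230 +0.023 = 114.692 m.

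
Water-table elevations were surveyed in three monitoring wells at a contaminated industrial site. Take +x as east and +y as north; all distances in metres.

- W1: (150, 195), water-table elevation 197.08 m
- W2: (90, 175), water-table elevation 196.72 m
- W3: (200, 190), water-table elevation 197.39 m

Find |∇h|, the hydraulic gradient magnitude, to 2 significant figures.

Differences from W1: to W2 (Δx, Δy, Δh) = (-60, -20, -0.36); to W3 = (50, -5, +0.31).
Solve a·Δx + b·Δy = Δh: det = (-60)·(-5) − 50·(-20) = 1300.
∂h/∂x = [(-0.36)·(-5) − (+0.31)·(-20)] / 1300 = +0.006154
∂h/∂y = [(-60)·(+0.31) − 50·(-0.36)] / 1300 = -0.0004615
|∇h| = √(0.006154² + -0.0004615²) = 0.006171

0.0062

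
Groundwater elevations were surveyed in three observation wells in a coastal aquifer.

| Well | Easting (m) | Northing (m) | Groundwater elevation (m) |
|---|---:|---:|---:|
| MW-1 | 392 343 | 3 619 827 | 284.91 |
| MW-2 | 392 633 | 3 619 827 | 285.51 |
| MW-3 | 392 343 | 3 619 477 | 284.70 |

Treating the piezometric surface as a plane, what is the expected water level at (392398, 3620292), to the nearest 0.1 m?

285.3 m

∂h/∂x = (285.51 − 284.91) / (392633 − 392343) = +0.002069
∂h/∂y = (284.70 − 284.91) / (3619477 − 3619827) = +0.0006000
h(392398, 3620292) = 284.91 + (+0.002069)·(55) + (+0.0006000)·(465) = 284.91 +0.114 +0.279 = 285.303 m.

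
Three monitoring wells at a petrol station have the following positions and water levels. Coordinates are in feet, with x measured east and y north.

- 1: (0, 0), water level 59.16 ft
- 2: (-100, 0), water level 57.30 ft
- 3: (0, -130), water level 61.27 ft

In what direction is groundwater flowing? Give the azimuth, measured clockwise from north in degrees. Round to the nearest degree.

∂h/∂x = (57.30 − 59.16) / (-100 − 0) = +0.01860
∂h/∂y = (61.27 − 59.16) / (-130 − 0) = -0.01623
Flow direction (−∇h) has components (-0.01860 E, +0.01623 N).
Azimuth = atan2(E, N) = atan2(-0.01860, +0.01623) = 311.1° ≈ 311°.

311°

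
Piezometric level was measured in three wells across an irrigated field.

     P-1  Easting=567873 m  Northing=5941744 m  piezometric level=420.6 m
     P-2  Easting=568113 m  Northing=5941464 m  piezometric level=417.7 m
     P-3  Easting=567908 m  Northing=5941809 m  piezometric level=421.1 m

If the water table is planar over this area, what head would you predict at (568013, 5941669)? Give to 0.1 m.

Taking P-1 as reference: P-2−P-1 = (240, -280, -2.9); P-3−P-1 = (35, 65, +0.5).
Solve a·Δx + b·Δy = Δh: det = 240·65 − 35·(-280) = 25400.
∂h/∂x = [(-2.9)·65 − (+0.5)·(-280)] / 25400 = -0.001909
∂h/∂y = [240·(+0.5) − 35·(-2.9)] / 25400 = +0.008720
h(568013, 5941669) = 420.6 + (-0.001909)·(140) + (+0.008720)·(-75) = 420.6 -0.267 -0.654 = 419.679 m.

419.7 m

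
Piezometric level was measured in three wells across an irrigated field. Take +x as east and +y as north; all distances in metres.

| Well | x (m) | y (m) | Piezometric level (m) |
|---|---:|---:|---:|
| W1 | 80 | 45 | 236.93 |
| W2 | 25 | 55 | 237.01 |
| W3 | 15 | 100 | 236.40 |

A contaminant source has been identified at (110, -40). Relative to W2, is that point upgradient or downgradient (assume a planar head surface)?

Taking W1 as reference: W2−W1 = (-55, 10, +0.08); W3−W1 = (-65, 55, -0.53).
Solve a·Δx + b·Δy = Δh: det = (-55)·55 − (-65)·10 = -2375.
∂h/∂x = [(+0.08)·55 − (-0.53)·10] / -2375 = -0.004084
∂h/∂y = [(-55)·(-0.53) − (-65)·(+0.08)] / -2375 = -0.01446
Head at (110, -40) = 236.93 + (-0.004084)·(30) + (-0.01446)·(-85) = 238.04 m.
That is higher than the 237.01 m at W2, so the point is upgradient.

upgradient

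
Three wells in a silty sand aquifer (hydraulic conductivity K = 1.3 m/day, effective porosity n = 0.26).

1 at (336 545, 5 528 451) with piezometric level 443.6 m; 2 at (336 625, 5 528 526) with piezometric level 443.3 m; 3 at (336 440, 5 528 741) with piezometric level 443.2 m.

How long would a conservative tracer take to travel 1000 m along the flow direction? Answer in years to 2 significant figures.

200 years

With h = a·x + b·y + c and 1 as origin, the differences give:
  80·a + 75·b = -0.3
  (-105)·a + 290·b = -0.4
Eliminate b (×290 and ×75, subtract): 31075·a = -57.00 → a = ∂h/∂x = -0.001834
Back-substitute: b = ∂h/∂y = -0.002043.
|∇h| = √(-0.001834² + -0.002043²) = 0.002745
Seepage velocity v = K·i/n = 1.3 × 0.002745 / 0.26 = 0.01372 m/day.
t = 1000 / 0.01372 = 7.289e+04 days = 200 years.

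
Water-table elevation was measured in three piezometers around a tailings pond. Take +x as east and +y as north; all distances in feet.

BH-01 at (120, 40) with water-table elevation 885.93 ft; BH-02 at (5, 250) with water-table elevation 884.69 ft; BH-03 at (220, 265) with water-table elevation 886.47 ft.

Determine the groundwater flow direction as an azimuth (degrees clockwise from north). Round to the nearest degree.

With h = a·x + b·y + c and BH-01 as origin, the differences give:
  (-115)·a + 210·b = -1.24
  100·a + 225·b = +0.54
Eliminate b (×225 and ×210, subtract): -46875·a = -392.400 → a = ∂h/∂x = +0.008371
Back-substitute: b = ∂h/∂y = -0.001321.
Flow direction (−∇h) has components (-0.008371 E, +0.001321 N).
Azimuth = atan2(E, N) = atan2(-0.008371, +0.001321) = 279.0° ≈ 279°.

279°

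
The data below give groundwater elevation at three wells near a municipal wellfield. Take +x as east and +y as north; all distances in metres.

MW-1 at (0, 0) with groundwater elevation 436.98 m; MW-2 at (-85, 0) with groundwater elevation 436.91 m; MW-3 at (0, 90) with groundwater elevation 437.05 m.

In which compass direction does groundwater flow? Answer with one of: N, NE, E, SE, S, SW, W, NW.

SW

∂h/∂x = (436.91 − 436.98) / (-85 − 0) = +0.0008235
∂h/∂y = (437.05 − 436.98) / (90 − 0) = +0.0007778
Flow = −∇h = (-0.0008235 east, -0.0007778 north), which points southwest.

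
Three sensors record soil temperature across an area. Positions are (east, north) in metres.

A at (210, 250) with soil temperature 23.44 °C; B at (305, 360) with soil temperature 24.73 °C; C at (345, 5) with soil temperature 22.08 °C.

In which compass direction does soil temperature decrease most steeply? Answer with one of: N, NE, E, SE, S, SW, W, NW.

Taking A as reference: B−A = (95, 110, +1.29); C−A = (135, -245, -1.36).
Solve a·Δx + b·Δy = ΔT: det = 95·(-245) − 135·110 = -38125.
∂T/∂x = [(+1.29)·(-245) − (-1.36)·110] / -38125 = +0.004366
∂T/∂y = [95·(-1.36) − 135·(+1.29)] / -38125 = +0.007957
Steepest decrease is along −∇f = (-0.004366 E, -0.007957 N) → southwest.

SW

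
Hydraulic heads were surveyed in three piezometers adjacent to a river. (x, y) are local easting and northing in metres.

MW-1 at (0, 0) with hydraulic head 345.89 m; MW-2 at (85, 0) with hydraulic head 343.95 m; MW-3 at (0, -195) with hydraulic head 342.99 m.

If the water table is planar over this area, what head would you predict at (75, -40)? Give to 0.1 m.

∂h/∂x = (343.95 − 345.89) / (85 − 0) = -0.02282
∂h/∂y = (342.99 − 345.89) / (-195 − 0) = +0.01487
h(75, -40) = 345.89 + (-0.02282)·(75) + (+0.01487)·(-40) = 345.89 -1.712 -0.595 = 343.583 m.

343.6 m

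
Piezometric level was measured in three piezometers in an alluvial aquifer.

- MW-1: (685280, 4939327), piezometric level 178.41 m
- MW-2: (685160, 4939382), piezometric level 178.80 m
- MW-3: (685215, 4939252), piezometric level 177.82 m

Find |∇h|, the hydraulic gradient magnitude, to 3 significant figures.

Taking MW-1 as reference: MW-2−MW-1 = (-120, 55, +0.39); MW-3−MW-1 = (-65, -75, -0.59).
Solve a·Δx + b·Δy = Δh: det = (-120)·(-75) − (-65)·55 = 12575.
∂h/∂x = [(+0.39)·(-75) − (-0.59)·55] / 12575 = +0.0002545
∂h/∂y = [(-120)·(-0.59) − (-65)·(+0.39)] / 12575 = +0.007646
|∇h| = √(0.0002545² + 0.007646²) = 0.00765

0.00765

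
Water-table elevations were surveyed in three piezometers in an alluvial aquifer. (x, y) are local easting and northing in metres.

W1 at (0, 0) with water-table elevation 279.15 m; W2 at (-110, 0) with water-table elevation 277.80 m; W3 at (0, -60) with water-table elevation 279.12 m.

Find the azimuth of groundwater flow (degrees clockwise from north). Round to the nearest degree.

268°

∂h/∂x = (277.80 − 279.15) / (-110 − 0) = +0.01227
∂h/∂y = (279.12 − 279.15) / (-60 − 0) = +0.0005000
Flow direction (−∇h) has components (-0.01227 E, -0.0005000 N).
Azimuth = atan2(E, N) = atan2(-0.01227, -0.0005000) = 267.7° ≈ 268°.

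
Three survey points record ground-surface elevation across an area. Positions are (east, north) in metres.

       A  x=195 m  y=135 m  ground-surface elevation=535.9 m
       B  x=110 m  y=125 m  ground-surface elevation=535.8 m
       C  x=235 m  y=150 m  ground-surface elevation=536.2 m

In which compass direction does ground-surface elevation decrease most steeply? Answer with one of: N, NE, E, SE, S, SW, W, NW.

S

Differences from A: to B (Δx, Δy, Δh) = (-85, -10, -0.1); to C = (40, 15, +0.3).
Solve a·Δx + b·Δy = Δz: det = (-85)·15 − 40·(-10) = -875.
∂z/∂x = [(-0.1)·15 − (+0.3)·(-10)] / -875 = -0.001714
∂z/∂y = [(-85)·(+0.3) − 40·(-0.1)] / -875 = +0.02457
Steepest decrease is along −∇f = (+0.001714 E, -0.02457 N) → south.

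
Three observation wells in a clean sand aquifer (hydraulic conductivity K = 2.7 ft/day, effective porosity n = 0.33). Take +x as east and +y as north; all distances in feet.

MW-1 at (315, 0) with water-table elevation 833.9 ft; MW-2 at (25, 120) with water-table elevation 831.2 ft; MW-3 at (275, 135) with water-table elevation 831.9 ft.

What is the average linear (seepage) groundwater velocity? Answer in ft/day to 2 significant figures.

Differences from MW-1: to MW-2 (Δx, Δy, Δh) = (-290, 120, -2.7); to MW-3 = (-40, 135, -2.0).
Solve a·Δx + b·Δy = Δh: det = (-290)·135 − (-40)·120 = -34350.
∂h/∂x = [(-2.7)·135 − (-2.0)·120] / -34350 = +0.003624
∂h/∂y = [(-290)·(-2.0) − (-40)·(-2.7)] / -34350 = -0.01374
|∇h| = √(0.003624² + -0.01374²) = 0.01421
Seepage velocity v = K·i/n = 2.7 × 0.01421 / 0.33 = 0.1163 ft/day.

0.12 ft/day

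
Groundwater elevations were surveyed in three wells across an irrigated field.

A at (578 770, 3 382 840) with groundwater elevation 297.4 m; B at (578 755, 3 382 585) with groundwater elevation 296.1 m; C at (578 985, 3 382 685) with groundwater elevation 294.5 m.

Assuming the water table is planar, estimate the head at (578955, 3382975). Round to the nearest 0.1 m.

Taking A as reference: B−A = (-15, -255, -1.3); C−A = (215, -155, -2.9).
Determinant of the coordinate differences = (-15)·(-155) − 215·(-255) = 57150.
∂h/∂x = [(-1.3)·(-155) − (-2.9)·(-255)] / 57150 = -0.009414
∂h/∂y = [(-15)·(-2.9) − 215·(-1.3)] / 57150 = +0.005652
h(578955, 3382975) = 297.4 + (-0.009414)·(185) + (+0.005652)·(135) = 297.4 -1.742 +0.763 = 296.421 m.

296.4 m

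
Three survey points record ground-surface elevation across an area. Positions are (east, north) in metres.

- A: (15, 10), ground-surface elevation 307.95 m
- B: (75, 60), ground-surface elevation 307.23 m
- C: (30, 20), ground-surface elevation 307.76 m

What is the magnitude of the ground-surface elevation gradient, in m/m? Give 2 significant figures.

With z = a·x + b·y + c and A as origin, the differences give:
  60·a + 50·b = -0.72
  15·a + 10·b = -0.19
Eliminate b (×10 and ×50, subtract): -150·a = 2.300 → a = ∂z/∂x = -0.01533
Back-substitute: b = ∂z/∂y = +0.004000.
|∇f| = √(-0.01533² + 0.004000²) = 0.01584 m/m

0.016 m/m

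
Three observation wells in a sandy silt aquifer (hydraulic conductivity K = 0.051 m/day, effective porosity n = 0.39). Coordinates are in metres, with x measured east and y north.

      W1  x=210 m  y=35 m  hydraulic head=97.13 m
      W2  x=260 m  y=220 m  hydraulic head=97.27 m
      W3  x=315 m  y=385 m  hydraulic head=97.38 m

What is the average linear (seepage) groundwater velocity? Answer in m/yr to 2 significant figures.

0.087 m/yr

Three-point gradient (reference W1): Δ to W2 = (50, 185, +0.14), Δ to W3 = (105, 350, +0.25).
∂h/∂x = -0.001429, ∂h/∂y = +0.001143 (det = -1925).
|∇h| = √(-0.001429² + 0.001143²) = 0.00183
Seepage velocity v = K·i/n = 0.051 × 0.00183 / 0.39 = 0.0002393 m/day = 0.0874 m/yr.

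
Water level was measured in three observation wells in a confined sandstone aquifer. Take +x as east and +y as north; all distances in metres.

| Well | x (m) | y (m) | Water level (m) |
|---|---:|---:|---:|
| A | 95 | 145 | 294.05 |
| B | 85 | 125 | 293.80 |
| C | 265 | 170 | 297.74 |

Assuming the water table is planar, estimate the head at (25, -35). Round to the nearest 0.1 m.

Differences from A: to B (Δx, Δy, Δh) = (-10, -20, -0.25); to C = (170, 25, +3.69).
Solve a·Δx + b·Δy = Δh: det = (-10)·25 − 170·(-20) = 3150.
∂h/∂x = [(-0.25)·25 − (+3.69)·(-20)] / 3150 = +0.02144
∂h/∂y = [(-10)·(+3.69) − 170·(-0.25)] / 3150 = +0.001778
h(25, -35) = 294.05 + (+0.02144)·(-70) + (+0.001778)·(-180) = 294.05 -1.501 -0.320 = 292.229 m.

292.2 m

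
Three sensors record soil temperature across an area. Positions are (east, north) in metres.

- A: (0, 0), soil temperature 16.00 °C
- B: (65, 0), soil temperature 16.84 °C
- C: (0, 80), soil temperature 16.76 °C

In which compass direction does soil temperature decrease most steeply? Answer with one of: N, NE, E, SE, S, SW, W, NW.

∂T/∂x = (16.84 − 16.00) / (65 − 0) = +0.01292
∂T/∂y = (16.76 − 16.00) / (80 − 0) = +0.009500
Steepest decrease is along −∇f = (-0.01292 E, -0.009500 N) → southwest.

SW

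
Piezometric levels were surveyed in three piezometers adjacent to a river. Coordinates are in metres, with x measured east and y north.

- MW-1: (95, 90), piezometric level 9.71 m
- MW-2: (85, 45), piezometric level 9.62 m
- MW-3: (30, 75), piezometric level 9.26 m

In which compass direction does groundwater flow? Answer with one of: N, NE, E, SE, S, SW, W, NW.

W

With h = a·x + b·y + c and MW-1 as origin, the differences give:
  (-10)·a + (-45)·b = -0.09
  (-65)·a + (-15)·b = -0.45
Eliminate b (×(-15) and ×(-45), subtract): -2775·a = -18.900 → a = ∂h/∂x = +0.006811
Back-substitute: b = ∂h/∂y = +0.0004865.
Flow = −∇h = (-0.006811 east, -0.0004865 north), which points west.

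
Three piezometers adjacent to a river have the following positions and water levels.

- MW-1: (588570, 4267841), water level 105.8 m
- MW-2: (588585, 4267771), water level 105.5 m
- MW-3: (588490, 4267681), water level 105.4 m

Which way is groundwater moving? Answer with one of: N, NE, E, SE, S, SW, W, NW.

SE

With h = a·x + b·y + c and MW-1 as origin, the differences give:
  15·a + (-70)·b = -0.3
  (-80)·a + (-160)·b = -0.4
Eliminate b (×(-160) and ×(-70), subtract): -8000·a = 20.00 → a = ∂h/∂x = -0.002500
Back-substitute: b = ∂h/∂y = +0.003750.
Flow = −∇h = (+0.002500 east, -0.003750 north), which points southeast.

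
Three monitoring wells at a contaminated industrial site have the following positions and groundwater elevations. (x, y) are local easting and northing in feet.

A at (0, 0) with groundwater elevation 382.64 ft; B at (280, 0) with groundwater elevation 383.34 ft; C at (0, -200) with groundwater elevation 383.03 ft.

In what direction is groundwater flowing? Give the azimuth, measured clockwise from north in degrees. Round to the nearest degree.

∂h/∂x = (383.34 − 382.64) / (280 − 0) = +0.002500
∂h/∂y = (383.03 − 382.64) / (-200 − 0) = -0.001950
Flow direction (−∇h) has components (-0.002500 E, +0.001950 N).
Azimuth = atan2(E, N) = atan2(-0.002500, +0.001950) = 308.0° ≈ 308°.

308°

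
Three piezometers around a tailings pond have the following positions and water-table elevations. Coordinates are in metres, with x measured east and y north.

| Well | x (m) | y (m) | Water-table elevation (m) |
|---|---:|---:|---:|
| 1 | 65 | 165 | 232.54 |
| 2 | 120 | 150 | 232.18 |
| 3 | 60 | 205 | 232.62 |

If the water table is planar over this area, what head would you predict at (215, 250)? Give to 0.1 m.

231.7 m

With h = a·x + b·y + c and 1 as origin, the differences give:
  55·a + (-15)·b = -0.36
  (-5)·a + 40·b = +0.08
Eliminate b (×40 and ×(-15), subtract): 2125·a = -13.200 → a = ∂h/∂x = -0.006212
Back-substitute: b = ∂h/∂y = +0.001224.
h(215, 250) = 232.54 + (-0.006212)·(150) + (+0.001224)·(85) = 232.54 -0.932 +0.104 = 231.712 m.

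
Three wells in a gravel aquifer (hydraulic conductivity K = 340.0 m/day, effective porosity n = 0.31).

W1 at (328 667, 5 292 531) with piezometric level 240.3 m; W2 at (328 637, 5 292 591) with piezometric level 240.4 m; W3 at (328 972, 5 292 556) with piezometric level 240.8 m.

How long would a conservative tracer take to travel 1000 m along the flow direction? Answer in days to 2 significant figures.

330 days

Differences from W1: to W2 (Δx, Δy, Δh) = (-30, 60, +0.1); to W3 = (305, 25, +0.5).
Solve a·Δx + b·Δy = Δh: det = (-30)·25 − 305·60 = -19050.
∂h/∂x = [(+0.1)·25 − (+0.5)·60] / -19050 = +0.001444
∂h/∂y = [(-30)·(+0.5) − 305·(+0.1)] / -19050 = +0.002388
|∇h| = √(0.001444² + 0.002388²) = 0.002791
Seepage velocity v = K·i/n = 340.0 × 0.002791 / 0.31 = 3.061 m/day.
t = 1000 / 3.061 = 326.7 days.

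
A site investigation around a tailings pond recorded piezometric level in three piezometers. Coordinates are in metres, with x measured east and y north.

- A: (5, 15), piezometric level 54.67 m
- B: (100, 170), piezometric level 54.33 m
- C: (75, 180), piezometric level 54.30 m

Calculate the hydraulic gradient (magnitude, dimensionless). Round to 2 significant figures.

0.0024

Differences from A: to B (Δx, Δy, Δh) = (95, 155, -0.34); to C = (70, 165, -0.37).
Solve a·Δx + b·Δy = Δh: det = 95·165 − 70·155 = 4825.
∂h/∂x = [(-0.34)·165 − (-0.37)·155] / 4825 = +0.0002591
∂h/∂y = [95·(-0.37) − 70·(-0.34)] / 4825 = -0.002352
|∇h| = √(0.0002591² + -0.002352²) = 0.002366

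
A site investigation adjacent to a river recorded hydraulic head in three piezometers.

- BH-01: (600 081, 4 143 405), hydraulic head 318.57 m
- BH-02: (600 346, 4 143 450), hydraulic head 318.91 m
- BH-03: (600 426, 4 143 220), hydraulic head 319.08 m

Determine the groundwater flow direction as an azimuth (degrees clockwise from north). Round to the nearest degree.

282°

Differences from BH-01: to BH-02 (Δx, Δy, Δh) = (265, 45, +0.34); to BH-03 = (345, -185, +0.51).
Solve a·Δx + b·Δy = Δh: det = 265·(-185) − 345·45 = -64550.
∂h/∂x = [(+0.34)·(-185) − (+0.51)·45] / -64550 = +0.001330
∂h/∂y = [265·(+0.51) − 345·(+0.34)] / -64550 = -0.0002765
Flow direction (−∇h) has components (-0.001330 E, +0.0002765 N).
Azimuth = atan2(E, N) = atan2(-0.001330, +0.0002765) = 281.7° ≈ 282°.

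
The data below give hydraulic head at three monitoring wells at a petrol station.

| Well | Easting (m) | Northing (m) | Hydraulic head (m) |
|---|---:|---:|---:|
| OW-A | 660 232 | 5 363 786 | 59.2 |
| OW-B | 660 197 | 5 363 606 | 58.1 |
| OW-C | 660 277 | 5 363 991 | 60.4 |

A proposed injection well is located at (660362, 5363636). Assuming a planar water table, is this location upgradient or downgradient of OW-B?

downgradient

Differences from OW-A: to OW-B (Δx, Δy, Δh) = (-35, -180, -1.1); to OW-C = (45, 205, +1.2).
Solve a·Δx + b·Δy = Δh: det = (-35)·205 − 45·(-180) = 925.
∂h/∂x = [(-1.1)·205 − (+1.2)·(-180)] / 925 = -0.01027
∂h/∂y = [(-35)·(+1.2) − 45·(-1.1)] / 925 = +0.008108
Head at (660362, 5363636) = 59.2 + (-0.01027)·(130) + (+0.008108)·(-150) = 56.65 m.
That is lower than the 58.1 m at OW-B, so the point is downgradient.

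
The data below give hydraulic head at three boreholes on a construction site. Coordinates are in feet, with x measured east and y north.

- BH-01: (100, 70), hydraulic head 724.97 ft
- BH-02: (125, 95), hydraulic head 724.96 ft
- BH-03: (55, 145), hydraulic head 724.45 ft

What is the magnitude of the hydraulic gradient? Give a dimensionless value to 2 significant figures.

Taking BH-01 as reference: BH-02−BH-01 = (25, 25, -0.01); BH-03−BH-01 = (-45, 75, -0.52).
Determinant of the coordinate differences = 25·75 − (-45)·25 = 3000.
∂h/∂x = [(-0.01)·75 − (-0.52)·25] / 3000 = +0.004083
∂h/∂y = [25·(-0.52) − (-45)·(-0.01)] / 3000 = -0.004483
|∇h| = √(0.004083² + -0.004483²) = 0.006064

0.0061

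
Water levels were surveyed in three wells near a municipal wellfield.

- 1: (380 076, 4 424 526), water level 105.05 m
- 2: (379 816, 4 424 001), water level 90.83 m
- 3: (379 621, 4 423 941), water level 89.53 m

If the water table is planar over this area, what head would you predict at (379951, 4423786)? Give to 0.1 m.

84.5 m

Three-point gradient (reference 1): Δ to 2 = (-260, -525, -14.22), Δ to 3 = (-455, -585, -15.52).
∂h/∂x = -0.001967, ∂h/∂y = +0.02806 (det = -86775).
h(379951, 4423786) = 105.05 + (-0.001967)·(-125) + (+0.02806)·(-740) = 105.05 +0.246 -20.764 = 84.532 m.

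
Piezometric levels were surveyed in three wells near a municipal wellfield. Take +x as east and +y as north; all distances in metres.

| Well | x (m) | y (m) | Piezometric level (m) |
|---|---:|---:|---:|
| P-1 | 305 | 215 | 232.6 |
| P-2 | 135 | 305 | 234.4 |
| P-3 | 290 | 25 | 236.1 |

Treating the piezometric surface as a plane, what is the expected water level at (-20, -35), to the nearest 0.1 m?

With h = a·x + b·y + c and P-1 as origin, the differences give:
  (-170)·a + 90·b = +1.8
  (-15)·a + (-190)·b = +3.5
Eliminate b (×(-190) and ×90, subtract): 33650·a = -657.00 → a = ∂h/∂x = -0.01952
Back-substitute: b = ∂h/∂y = -0.01688.
h(-20, -35) = 232.6 + (-0.01952)·(-325) + (-0.01688)·(-250) = 232.6 +6.345 +4.220 = 243.165 m.

243.2 m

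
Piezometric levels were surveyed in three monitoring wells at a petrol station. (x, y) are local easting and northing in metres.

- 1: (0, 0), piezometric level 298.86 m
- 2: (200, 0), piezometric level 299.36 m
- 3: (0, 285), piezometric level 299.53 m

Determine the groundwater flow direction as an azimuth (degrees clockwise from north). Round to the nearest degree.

227°

∂h/∂x = (299.36 − 298.86) / (200 − 0) = +0.002500
∂h/∂y = (299.53 − 298.86) / (285 − 0) = +0.002351
Flow direction (−∇h) has components (-0.002500 E, -0.002351 N).
Azimuth = atan2(E, N) = atan2(-0.002500, -0.002351) = 226.8° ≈ 227°.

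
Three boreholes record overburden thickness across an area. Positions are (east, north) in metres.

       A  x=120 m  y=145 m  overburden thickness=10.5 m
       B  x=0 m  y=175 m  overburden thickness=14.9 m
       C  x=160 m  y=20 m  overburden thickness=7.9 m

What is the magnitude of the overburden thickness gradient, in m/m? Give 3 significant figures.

Taking A as reference: B−A = (-120, 30, +4.4); C−A = (40, -125, -2.6).
Solve a·Δx + b·Δy = Δd: det = (-120)·(-125) − 40·30 = 13800.
∂d/∂x = [(+4.4)·(-125) − (-2.6)·30] / 13800 = -0.03420
∂d/∂y = [(-120)·(-2.6) − 40·(+4.4)] / 13800 = +0.009855
|∇f| = √(-0.03420² + 0.009855²) = 0.03559 m/m

0.0356 m/m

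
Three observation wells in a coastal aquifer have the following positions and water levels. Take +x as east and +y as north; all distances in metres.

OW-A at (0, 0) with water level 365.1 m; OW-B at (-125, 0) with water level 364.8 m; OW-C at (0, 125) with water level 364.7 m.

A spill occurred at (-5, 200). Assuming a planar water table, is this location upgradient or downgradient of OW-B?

∂h/∂x = (364.8 − 365.1) / (-125 − 0) = +0.002400
∂h/∂y = (364.7 − 365.1) / (125 − 0) = -0.003200
Head at (-5, 200) = 365.1 + (+0.002400)·(-5) + (-0.003200)·(200) = 364.45 m.
That is lower than the 364.8 m at OW-B, so the point is downgradient.

downgradient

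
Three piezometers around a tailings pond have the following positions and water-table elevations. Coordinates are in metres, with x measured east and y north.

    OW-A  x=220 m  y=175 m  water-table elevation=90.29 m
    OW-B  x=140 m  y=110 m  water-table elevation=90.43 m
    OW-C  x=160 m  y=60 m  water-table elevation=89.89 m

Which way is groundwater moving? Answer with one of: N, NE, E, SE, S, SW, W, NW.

Differences from OW-A: to OW-B (Δx, Δy, Δh) = (-80, -65, +0.14); to OW-C = (-60, -115, -0.40).
Solve a·Δx + b·Δy = Δh: det = (-80)·(-115) − (-60)·(-65) = 5300.
∂h/∂x = [(+0.14)·(-115) − (-0.40)·(-65)] / 5300 = -0.007943
∂h/∂y = [(-80)·(-0.40) − (-60)·(+0.14)] / 5300 = +0.007623
Flow = −∇h = (+0.007943 east, -0.007623 north), which points southeast.

SE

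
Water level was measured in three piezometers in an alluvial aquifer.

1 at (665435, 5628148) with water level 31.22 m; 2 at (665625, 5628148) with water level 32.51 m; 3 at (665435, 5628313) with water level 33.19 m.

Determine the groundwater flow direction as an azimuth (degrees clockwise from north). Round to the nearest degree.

210°

∂h/∂x = (32.51 − 31.22) / (665625 − 665435) = +0.006789
∂h/∂y = (33.19 − 31.22) / (5628313 − 5628148) = +0.01194
Flow direction (−∇h) has components (-0.006789 E, -0.01194 N).
Azimuth = atan2(E, N) = atan2(-0.006789, -0.01194) = 209.6° ≈ 210°.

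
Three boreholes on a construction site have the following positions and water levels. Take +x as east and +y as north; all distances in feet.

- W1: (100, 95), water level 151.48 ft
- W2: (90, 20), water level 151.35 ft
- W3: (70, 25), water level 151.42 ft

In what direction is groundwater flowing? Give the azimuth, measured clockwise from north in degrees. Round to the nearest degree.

With h = a·x + b·y + c and W1 as origin, the differences give:
  (-10)·a + (-75)·b = -0.13
  (-30)·a + (-70)·b = -0.06
Eliminate b (×(-70) and ×(-75), subtract): -1550·a = 4.600 → a = ∂h/∂x = -0.002968
Back-substitute: b = ∂h/∂y = +0.002129.
Flow direction (−∇h) has components (+0.002968 E, -0.002129 N).
Azimuth = atan2(E, N) = atan2(+0.002968, -0.002129) = 125.7° ≈ 126°.

126°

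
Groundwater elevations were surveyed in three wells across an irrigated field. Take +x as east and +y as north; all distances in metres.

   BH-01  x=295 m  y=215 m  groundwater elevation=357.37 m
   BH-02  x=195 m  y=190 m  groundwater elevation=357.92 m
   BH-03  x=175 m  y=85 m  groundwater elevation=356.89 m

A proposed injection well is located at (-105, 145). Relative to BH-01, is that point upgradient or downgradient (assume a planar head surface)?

With h = a·x + b·y + c and BH-01 as origin, the differences give:
  (-100)·a + (-25)·b = +0.55
  (-120)·a + (-130)·b = -0.48
Eliminate b (×(-130) and ×(-25), subtract): 10000·a = -83.500 → a = ∂h/∂x = -0.008350
Back-substitute: b = ∂h/∂y = +0.01140.
Head at (-105, 145) = 357.37 + (-0.008350)·(-400) + (+0.01140)·(-70) = 359.91 m.
That is higher than the 357.37 m at BH-01, so the point is upgradient.

upgradient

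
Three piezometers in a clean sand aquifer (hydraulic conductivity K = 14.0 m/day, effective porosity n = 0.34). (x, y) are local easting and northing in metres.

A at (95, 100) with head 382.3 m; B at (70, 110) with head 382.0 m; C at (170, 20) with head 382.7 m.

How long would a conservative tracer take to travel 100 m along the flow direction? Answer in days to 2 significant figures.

130 days

Taking A as reference: B−A = (-25, 10, -0.3); C−A = (75, -80, +0.4).
Determinant of the coordinate differences = (-25)·(-80) − 75·10 = 1250.
∂h/∂x = [(-0.3)·(-80) − (+0.4)·10] / 1250 = +0.01600
∂h/∂y = [(-25)·(+0.4) − 75·(-0.3)] / 1250 = +0.01000
|∇h| = √(0.01600² + 0.01000²) = 0.01887
Seepage velocity v = K·i/n = 14.0 × 0.01887 / 0.34 = 0.777 m/day.
t = 100 / 0.777 = 128.7 days.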